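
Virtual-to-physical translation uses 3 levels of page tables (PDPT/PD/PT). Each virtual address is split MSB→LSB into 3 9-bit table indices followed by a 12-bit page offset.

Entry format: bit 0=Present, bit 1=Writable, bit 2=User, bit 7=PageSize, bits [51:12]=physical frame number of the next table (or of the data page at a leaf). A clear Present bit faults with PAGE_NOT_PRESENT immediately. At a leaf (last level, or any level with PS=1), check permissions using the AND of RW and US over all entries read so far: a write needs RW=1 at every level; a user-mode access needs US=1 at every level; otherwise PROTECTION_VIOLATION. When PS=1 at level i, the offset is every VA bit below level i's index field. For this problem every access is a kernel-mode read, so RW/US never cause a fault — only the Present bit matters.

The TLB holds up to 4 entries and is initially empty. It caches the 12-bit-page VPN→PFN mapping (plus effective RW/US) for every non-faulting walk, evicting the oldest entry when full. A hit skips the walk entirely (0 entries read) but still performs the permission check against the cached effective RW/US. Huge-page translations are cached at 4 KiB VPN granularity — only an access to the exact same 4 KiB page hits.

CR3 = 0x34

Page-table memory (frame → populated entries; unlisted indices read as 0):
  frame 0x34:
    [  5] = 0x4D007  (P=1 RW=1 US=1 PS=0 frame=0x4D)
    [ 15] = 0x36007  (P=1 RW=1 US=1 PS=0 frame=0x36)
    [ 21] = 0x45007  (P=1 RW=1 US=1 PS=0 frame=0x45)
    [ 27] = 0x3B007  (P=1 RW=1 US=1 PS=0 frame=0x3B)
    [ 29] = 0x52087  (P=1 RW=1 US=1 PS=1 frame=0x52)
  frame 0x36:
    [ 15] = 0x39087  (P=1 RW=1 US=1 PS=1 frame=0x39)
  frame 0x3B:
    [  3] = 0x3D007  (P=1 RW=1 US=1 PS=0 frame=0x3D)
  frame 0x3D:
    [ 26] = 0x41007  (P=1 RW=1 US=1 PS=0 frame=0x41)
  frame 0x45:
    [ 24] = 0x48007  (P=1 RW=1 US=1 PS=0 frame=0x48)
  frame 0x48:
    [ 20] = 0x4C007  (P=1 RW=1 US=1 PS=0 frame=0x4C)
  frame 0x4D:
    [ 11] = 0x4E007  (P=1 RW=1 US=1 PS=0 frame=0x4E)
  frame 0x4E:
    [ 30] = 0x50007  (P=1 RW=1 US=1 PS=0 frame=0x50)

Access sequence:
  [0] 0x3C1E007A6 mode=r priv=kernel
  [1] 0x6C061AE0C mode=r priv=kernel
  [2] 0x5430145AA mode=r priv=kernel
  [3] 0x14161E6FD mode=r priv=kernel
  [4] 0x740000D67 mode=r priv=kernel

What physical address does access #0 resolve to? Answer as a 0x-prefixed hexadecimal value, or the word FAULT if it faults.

Walk each access:
#0 VA=0x3C1E007A6 (r,kernel):
  lvl0: tbl 0x34, slot 15 ⇒ 0x36007 (P1/RW1/US1/PS0)
  lvl1: tbl 0x36, slot 15 ⇒ 0x39087 (P1/RW1/US1/PS1)
  ⇒ phys 0x397A6 (huge @L1)  [2 reads]
#1 VA=0x6C061AE0C (r,kernel):
  lvl0: tbl 0x34, slot 27 ⇒ 0x3B007 (P1/RW1/US1/PS0)
  lvl1: tbl 0x3B, slot 3 ⇒ 0x3D007 (P1/RW1/US1/PS0)
  lvl2: tbl 0x3D, slot 26 ⇒ 0x41007 (P1/RW1/US1/PS0)
  ⇒ phys 0x41E0C  [3 reads]
#2 VA=0x5430145AA (r,kernel):
  lvl0: tbl 0x34, slot 21 ⇒ 0x45007 (P1/RW1/US1/PS0)
  lvl1: tbl 0x45, slot 24 ⇒ 0x48007 (P1/RW1/US1/PS0)
  lvl2: tbl 0x48, slot 20 ⇒ 0x4C007 (P1/RW1/US1/PS0)
  ⇒ phys 0x4C5AA  [3 reads]
#3 VA=0x14161E6FD (r,kernel):
  lvl0: tbl 0x34, slot 5 ⇒ 0x4D007 (P1/RW1/US1/PS0)
  lvl1: tbl 0x4D, slot 11 ⇒ 0x4E007 (P1/RW1/US1/PS0)
  lvl2: tbl 0x4E, slot 30 ⇒ 0x50007 (P1/RW1/US1/PS0)
  ⇒ phys 0x506FD  [3 reads]
#4 VA=0x740000D67 (r,kernel):
  lvl0: tbl 0x34, slot 29 ⇒ 0x52087 (P1/RW1/US1/PS1)
  ⇒ phys 0x52D67 (huge @L0)  [1 reads]

Access #0 PA: 0x397A6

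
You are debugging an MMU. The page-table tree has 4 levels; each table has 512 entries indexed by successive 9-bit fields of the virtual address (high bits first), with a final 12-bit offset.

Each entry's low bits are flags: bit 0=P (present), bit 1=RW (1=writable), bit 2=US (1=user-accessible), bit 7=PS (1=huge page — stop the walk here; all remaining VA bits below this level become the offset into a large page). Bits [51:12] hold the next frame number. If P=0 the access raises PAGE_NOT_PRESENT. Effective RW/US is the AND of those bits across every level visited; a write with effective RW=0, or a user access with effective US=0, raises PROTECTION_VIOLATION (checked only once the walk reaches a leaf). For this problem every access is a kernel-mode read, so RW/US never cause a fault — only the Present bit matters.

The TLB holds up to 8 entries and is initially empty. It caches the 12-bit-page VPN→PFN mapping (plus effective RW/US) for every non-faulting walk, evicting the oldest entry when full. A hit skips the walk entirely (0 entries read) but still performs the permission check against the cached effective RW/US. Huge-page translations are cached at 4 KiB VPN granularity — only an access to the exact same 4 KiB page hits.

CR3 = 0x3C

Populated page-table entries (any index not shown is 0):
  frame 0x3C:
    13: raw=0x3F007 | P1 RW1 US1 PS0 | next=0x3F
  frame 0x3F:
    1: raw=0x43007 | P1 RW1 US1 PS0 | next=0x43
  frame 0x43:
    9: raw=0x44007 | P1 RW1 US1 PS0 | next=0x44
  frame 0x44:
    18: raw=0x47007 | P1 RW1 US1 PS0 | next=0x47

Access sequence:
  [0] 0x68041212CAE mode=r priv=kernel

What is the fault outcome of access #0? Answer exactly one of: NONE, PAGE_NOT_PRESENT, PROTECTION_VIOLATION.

Walk each access:
#0 VA=0x68041212CAE (r,kernel):
  L0: frame=0x3C idx=13 entry=0x3F007 [P=1 RW=1 US=1 PS=0]
  L1: frame=0x3F idx=1 entry=0x43007 [P=1 RW=1 US=1 PS=0]
  L2: frame=0x43 idx=9 entry=0x44007 [P=1 RW=1 US=1 PS=0]
  L3: frame=0x44 idx=18 entry=0x47007 [P=1 RW=1 US=1 PS=0]
  ⇒ phys 0x47CAE  [4 reads]

Access #0 fault: NONE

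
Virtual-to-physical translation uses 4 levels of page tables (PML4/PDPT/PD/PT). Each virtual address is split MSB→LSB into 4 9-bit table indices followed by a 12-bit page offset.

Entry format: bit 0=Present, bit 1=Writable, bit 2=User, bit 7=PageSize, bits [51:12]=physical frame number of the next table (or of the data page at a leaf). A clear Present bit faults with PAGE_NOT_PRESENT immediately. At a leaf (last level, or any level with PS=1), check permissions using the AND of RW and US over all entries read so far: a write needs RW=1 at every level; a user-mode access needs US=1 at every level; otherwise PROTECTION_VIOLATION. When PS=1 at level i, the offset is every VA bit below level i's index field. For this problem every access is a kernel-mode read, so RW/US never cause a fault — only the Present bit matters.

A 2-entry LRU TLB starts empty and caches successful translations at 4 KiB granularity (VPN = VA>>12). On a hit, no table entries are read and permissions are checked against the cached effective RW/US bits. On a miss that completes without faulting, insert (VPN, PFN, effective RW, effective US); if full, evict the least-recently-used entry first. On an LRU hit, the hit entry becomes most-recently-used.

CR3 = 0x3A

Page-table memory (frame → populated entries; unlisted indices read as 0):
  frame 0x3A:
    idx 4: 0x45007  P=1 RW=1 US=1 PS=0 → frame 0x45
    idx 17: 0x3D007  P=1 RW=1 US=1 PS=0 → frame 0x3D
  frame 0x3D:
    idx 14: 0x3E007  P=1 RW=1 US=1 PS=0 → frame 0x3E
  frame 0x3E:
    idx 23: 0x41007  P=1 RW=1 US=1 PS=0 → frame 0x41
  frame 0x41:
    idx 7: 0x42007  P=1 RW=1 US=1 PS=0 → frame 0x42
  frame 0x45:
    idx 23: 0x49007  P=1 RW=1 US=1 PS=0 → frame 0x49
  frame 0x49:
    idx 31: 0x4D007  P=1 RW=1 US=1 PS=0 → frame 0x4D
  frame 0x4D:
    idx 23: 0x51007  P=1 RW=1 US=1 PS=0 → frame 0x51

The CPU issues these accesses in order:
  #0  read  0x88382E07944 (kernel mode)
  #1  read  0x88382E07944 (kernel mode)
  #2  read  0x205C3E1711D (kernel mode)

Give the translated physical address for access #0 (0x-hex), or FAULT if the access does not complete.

Walk each access:
#0 VA=0x88382E07944 (r,kernel):
  lvl0: tbl 0x3A, slot 17 ⇒ 0x3D007 (P1/RW1/US1/PS0)
  lvl1: tbl 0x3D, slot 14 ⇒ 0x3E007 (P1/RW1/US1/PS0)
  lvl2: tbl 0x3E, slot 23 ⇒ 0x41007 (P1/RW1/US1/PS0)
  lvl3: tbl 0x41, slot 7 ⇒ 0x42007 (P1/RW1/US1/PS0)
  ⇒ phys 0x42944  [4 reads]
#1 VA=0x88382E07944 (r,kernel):
  TLB hit vpn=0x88382E07 → PA=0x42944
#2 VA=0x205C3E1711D (r,kernel):
  lvl0: tbl 0x3A, slot 4 ⇒ 0x45007 (P1/RW1/US1/PS0)
  lvl1: tbl 0x45, slot 23 ⇒ 0x49007 (P1/RW1/US1/PS0)
  lvl2: tbl 0x49, slot 31 ⇒ 0x4D007 (P1/RW1/US1/PS0)
  lvl3: tbl 0x4D, slot 23 ⇒ 0x51007 (P1/RW1/US1/PS0)
  ⇒ phys 0x5111D  [4 reads]

Access #0 PA: 0x42944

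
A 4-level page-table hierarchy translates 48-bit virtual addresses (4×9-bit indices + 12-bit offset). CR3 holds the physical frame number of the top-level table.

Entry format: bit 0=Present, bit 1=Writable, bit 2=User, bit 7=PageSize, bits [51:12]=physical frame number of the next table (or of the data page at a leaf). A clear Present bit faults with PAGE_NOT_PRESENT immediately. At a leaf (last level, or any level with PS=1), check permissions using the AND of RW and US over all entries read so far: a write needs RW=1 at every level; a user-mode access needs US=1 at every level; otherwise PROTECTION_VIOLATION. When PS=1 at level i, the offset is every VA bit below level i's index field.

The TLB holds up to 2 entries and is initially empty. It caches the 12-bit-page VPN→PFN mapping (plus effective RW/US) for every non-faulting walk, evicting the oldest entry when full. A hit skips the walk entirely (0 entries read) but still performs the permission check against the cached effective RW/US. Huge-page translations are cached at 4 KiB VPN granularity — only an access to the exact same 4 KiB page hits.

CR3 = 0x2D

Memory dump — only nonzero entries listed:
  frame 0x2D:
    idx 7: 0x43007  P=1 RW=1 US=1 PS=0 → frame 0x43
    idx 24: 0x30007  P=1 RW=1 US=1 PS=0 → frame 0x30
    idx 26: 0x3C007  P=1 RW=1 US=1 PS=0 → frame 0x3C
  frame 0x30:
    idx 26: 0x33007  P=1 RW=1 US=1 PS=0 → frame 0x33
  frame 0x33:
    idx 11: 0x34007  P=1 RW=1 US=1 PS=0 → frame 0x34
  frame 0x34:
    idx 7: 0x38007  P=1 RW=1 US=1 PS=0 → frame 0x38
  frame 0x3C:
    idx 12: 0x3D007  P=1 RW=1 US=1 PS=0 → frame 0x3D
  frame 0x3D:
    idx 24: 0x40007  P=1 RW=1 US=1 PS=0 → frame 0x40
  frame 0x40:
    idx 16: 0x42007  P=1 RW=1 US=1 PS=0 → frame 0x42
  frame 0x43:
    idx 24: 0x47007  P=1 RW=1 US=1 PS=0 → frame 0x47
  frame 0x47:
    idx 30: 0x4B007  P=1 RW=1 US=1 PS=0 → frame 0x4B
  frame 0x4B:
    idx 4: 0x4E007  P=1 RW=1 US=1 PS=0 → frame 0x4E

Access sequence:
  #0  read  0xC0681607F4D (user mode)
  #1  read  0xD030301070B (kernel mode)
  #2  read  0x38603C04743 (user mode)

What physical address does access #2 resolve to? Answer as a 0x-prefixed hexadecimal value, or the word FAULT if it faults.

Per-access translation:
#0 VA=0xC0681607F4D (r,user):
  L0 @0x2D[24] → 0x30007  P=1,RW=1,US=1,PS=0
  L1 @0x30[26] → 0x33007  P=1,RW=1,US=1,PS=0
  L2 @0x33[11] → 0x34007  P=1,RW=1,US=1,PS=0
  L3 @0x34[7] → 0x38007  P=1,RW=1,US=1,PS=0
  ✓ 0x38F4D  — 4 lookups
#1 VA=0xD030301070B (r,kernel):
  L0 @0x2D[26] → 0x3C007  P=1,RW=1,US=1,PS=0
  L1 @0x3C[12] → 0x3D007  P=1,RW=1,US=1,PS=0
  L2 @0x3D[24] → 0x40007  P=1,RW=1,US=1,PS=0
  L3 @0x40[16] → 0x42007  P=1,RW=1,US=1,PS=0
  ✓ 0x4270B  — 4 lookups
#2 VA=0x38603C04743 (r,user):
  L0 @0x2D[7] → 0x43007  P=1,RW=1,US=1,PS=0
  L1 @0x43[24] → 0x47007  P=1,RW=1,US=1,PS=0
  L2 @0x47[30] → 0x4B007  P=1,RW=1,US=1,PS=0
  L3 @0x4B[4] → 0x4E007  P=1,RW=1,US=1,PS=0
  ✓ 0x4E743  — 4 lookups

Access #2 PA: 0x4E743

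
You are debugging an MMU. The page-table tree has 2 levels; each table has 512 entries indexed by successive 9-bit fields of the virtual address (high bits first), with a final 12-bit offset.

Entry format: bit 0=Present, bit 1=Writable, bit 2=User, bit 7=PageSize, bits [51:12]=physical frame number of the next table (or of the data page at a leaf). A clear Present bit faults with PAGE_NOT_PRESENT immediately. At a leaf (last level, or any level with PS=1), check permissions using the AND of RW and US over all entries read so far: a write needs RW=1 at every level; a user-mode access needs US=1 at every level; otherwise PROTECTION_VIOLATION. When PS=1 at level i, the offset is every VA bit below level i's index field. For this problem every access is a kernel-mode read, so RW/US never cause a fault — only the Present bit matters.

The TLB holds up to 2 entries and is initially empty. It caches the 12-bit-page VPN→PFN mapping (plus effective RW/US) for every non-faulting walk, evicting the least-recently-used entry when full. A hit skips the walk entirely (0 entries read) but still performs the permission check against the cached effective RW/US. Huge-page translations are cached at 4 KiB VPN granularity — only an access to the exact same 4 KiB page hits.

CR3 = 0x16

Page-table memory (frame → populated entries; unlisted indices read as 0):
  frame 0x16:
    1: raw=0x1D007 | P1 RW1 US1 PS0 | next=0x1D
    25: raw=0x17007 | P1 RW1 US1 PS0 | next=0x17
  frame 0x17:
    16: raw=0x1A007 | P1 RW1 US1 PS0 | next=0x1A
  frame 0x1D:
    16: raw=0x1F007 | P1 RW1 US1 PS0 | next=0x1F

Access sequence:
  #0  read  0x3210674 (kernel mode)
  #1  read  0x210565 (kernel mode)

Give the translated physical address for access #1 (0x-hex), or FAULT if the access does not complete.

Trace:
#0 VA=0x3210674 (r,kernel):
  L0 @0x16[25] → 0x17007  P=1,RW=1,US=1,PS=0
  L1 @0x17[16] → 0x1A007  P=1,RW=1,US=1,PS=0
  ✓ 0x1A674  — 2 lookups
#1 VA=0x210565 (r,kernel):
  L0 @0x16[1] → 0x1D007  P=1,RW=1,US=1,PS=0
  L1 @0x1D[16] → 0x1F007  P=1,RW=1,US=1,PS=0
  ✓ 0x1F565  — 2 lookups

Access #1 PA: 0x1F565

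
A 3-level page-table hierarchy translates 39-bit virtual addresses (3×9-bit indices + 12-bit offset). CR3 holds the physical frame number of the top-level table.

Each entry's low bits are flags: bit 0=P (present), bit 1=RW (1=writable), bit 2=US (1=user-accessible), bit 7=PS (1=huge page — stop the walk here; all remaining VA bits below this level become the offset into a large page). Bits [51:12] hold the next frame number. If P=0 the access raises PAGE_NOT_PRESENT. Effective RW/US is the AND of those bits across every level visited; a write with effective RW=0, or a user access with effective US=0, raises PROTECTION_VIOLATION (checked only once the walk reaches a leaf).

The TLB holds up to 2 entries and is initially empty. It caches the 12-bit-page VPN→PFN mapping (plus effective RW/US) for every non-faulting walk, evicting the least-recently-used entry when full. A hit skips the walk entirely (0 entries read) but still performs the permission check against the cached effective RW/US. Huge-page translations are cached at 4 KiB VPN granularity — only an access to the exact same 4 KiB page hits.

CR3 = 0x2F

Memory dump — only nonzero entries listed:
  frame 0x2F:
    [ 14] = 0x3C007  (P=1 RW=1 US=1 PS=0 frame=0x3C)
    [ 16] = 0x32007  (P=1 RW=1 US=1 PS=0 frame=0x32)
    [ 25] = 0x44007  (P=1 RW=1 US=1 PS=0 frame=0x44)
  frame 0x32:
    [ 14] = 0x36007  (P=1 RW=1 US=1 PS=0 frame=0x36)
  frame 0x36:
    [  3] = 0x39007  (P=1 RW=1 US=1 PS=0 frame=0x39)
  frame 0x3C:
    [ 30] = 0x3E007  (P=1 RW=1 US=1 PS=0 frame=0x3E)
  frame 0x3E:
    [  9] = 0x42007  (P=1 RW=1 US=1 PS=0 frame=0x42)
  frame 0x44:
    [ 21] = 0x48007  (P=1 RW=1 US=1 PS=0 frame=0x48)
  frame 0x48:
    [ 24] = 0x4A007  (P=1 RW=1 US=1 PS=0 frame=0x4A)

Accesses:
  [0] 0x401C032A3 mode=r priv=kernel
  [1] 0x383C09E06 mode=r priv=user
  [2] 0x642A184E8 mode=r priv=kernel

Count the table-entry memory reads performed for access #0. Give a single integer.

Per-access translation:
#0 VA=0x401C032A3 (r,kernel):
  [0] read 0x2F idx=16: raw=0x32007 flags P=1 W=1 U=1 S=0
  [1] read 0x32 idx=14: raw=0x36007 flags P=1 W=1 U=1 S=0
  [2] read 0x36 idx=3: raw=0x39007 flags P=1 W=1 U=1 S=0
  → PA=0x392A3  (3 entries read)
#1 VA=0x383C09E06 (r,user):
  [0] read 0x2F idx=14: raw=0x3C007 flags P=1 W=1 U=1 S=0
  [1] read 0x3C idx=30: raw=0x3E007 flags P=1 W=1 U=1 S=0
  [2] read 0x3E idx=9: raw=0x42007 flags P=1 W=1 U=1 S=0
  → PA=0x42E06  (3 entries read)
#2 VA=0x642A184E8 (r,kernel):
  [0] read 0x2F idx=25: raw=0x44007 flags P=1 W=1 U=1 S=0
  [1] read 0x44 idx=21: raw=0x48007 flags P=1 W=1 U=1 S=0
  [2] read 0x48 idx=24: raw=0x4A007 flags P=1 W=1 U=1 S=0
  → PA=0x4A4E8  (3 entries read)

Entries read for #0: 3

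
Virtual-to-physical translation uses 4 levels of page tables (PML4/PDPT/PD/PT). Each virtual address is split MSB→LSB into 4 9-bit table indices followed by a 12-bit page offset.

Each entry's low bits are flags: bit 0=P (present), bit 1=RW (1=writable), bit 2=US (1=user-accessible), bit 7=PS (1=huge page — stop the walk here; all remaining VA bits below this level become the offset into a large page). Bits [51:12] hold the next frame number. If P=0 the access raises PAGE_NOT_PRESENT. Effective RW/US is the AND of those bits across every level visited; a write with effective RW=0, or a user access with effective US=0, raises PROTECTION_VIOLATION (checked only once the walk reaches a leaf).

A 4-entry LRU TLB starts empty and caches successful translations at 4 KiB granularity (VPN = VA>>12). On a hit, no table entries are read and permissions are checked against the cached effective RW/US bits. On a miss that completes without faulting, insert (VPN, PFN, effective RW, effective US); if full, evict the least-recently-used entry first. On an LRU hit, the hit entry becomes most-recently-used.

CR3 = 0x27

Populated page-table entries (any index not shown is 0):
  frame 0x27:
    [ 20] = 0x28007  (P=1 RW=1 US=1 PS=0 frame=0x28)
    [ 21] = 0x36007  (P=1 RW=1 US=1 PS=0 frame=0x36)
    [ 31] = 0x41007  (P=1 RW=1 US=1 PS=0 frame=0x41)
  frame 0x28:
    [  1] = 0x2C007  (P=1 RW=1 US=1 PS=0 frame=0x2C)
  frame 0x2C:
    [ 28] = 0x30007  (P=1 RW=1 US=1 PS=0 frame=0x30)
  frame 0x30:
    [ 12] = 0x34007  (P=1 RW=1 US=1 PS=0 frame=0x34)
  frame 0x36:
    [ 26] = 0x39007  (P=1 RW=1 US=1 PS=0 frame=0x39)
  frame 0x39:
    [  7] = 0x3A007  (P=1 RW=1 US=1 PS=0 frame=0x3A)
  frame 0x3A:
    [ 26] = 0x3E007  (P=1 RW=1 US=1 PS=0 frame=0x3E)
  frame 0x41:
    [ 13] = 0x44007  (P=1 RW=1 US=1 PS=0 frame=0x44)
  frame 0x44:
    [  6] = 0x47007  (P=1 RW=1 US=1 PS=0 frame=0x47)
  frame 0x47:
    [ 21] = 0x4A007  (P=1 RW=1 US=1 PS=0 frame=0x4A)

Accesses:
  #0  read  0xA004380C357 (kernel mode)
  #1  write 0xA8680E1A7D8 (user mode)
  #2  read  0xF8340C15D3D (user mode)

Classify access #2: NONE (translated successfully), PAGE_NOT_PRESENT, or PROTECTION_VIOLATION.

Trace:
#0 VA=0xA004380C357 (r,kernel):
  L0 @0x27[20] → 0x28007  P=1,RW=1,US=1,PS=0
  L1 @0x28[1] → 0x2C007  P=1,RW=1,US=1,PS=0
  L2 @0x2C[28] → 0x30007  P=1,RW=1,US=1,PS=0
  L3 @0x30[12] → 0x34007  P=1,RW=1,US=1,PS=0
  → PA=0x34357  (4 entries read)
#1 VA=0xA8680E1A7D8 (w,user):
  L0 @0x27[21] → 0x36007  P=1,RW=1,US=1,PS=0
  L1 @0x36[26] → 0x39007  P=1,RW=1,US=1,PS=0
  L2 @0x39[7] → 0x3A007  P=1,RW=1,US=1,PS=0
  L3 @0x3A[26] → 0x3E007  P=1,RW=1,US=1,PS=0
  → PA=0x3E7D8  (4 entries read)
#2 VA=0xF8340C15D3D (r,user):
  L0 @0x27[31] → 0x41007  P=1,RW=1,US=1,PS=0
  L1 @0x41[13] → 0x44007  P=1,RW=1,US=1,PS=0
  L2 @0x44[6] → 0x47007  P=1,RW=1,US=1,PS=0
  L3 @0x47[21] → 0x4A007  P=1,RW=1,US=1,PS=0
  → PA=0x4AD3D  (4 entries read)

Access #2 fault: NONE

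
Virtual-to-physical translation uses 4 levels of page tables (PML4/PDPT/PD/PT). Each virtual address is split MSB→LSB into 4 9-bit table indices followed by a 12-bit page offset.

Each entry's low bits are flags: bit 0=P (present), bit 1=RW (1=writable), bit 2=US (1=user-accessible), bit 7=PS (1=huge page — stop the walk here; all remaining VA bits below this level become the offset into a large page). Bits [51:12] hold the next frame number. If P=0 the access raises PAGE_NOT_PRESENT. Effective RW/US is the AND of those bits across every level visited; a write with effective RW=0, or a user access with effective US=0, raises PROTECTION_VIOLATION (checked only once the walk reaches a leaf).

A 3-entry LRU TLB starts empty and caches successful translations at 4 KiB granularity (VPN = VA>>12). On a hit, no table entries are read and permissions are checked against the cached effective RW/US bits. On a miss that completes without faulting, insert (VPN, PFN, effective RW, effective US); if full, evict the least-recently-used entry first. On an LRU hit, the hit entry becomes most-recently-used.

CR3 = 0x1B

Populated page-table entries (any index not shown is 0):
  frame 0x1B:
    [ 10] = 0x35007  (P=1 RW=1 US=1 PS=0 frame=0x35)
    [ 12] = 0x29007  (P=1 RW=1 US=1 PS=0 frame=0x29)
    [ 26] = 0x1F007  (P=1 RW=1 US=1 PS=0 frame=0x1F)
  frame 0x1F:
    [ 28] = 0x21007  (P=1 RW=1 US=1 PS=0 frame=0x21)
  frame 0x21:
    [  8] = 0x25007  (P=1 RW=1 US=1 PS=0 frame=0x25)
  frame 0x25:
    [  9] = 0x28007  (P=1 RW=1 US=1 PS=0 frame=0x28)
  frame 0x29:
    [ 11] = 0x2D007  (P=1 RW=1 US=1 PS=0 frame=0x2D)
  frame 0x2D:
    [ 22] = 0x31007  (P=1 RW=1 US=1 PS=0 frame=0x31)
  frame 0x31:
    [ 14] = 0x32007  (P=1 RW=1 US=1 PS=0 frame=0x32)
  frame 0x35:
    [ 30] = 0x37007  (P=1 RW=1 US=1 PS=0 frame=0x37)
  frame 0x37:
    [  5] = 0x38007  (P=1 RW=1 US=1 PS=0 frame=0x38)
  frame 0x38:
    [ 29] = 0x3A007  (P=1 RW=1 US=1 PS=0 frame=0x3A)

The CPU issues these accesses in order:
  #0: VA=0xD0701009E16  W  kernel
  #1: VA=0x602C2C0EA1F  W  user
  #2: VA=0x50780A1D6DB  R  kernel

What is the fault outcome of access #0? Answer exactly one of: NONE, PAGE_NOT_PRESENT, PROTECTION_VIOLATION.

Per-access translation:
#0 VA=0xD0701009E16 (w,kernel):
  [0] read 0x1B idx=26: raw=0x1F007 flags P=1 W=1 U=1 S=0
  [1] read 0x1F idx=28: raw=0x21007 flags P=1 W=1 U=1 S=0
  [2] read 0x21 idx=8: raw=0x25007 flags P=1 W=1 U=1 S=0
  [3] read 0x25 idx=9: raw=0x28007 flags P=1 W=1 U=1 S=0
  → PA=0x28E16  (4 entries read)
#1 VA=0x602C2C0EA1F (w,user):
  [0] read 0x1B idx=12: raw=0x29007 flags P=1 W=1 U=1 S=0
  [1] read 0x29 idx=11: raw=0x2D007 flags P=1 W=1 U=1 S=0
  [2] read 0x2D idx=22: raw=0x31007 flags P=1 W=1 U=1 S=0
  [3] read 0x31 idx=14: raw=0x32007 flags P=1 W=1 U=1 S=0
  → PA=0x32A1F  (4 entries read)
#2 VA=0x50780A1D6DB (r,kernel):
  [0] read 0x1B idx=10: raw=0x35007 flags P=1 W=1 U=1 S=0
  [1] read 0x35 idx=30: raw=0x37007 flags P=1 W=1 U=1 S=0
  [2] read 0x37 idx=5: raw=0x38007 flags P=1 W=1 U=1 S=0
  [3] read 0x38 idx=29: raw=0x3A007 flags P=1 W=1 U=1 S=0
  → PA=0x3A6DB  (4 entries read)

Access #0 fault: NONE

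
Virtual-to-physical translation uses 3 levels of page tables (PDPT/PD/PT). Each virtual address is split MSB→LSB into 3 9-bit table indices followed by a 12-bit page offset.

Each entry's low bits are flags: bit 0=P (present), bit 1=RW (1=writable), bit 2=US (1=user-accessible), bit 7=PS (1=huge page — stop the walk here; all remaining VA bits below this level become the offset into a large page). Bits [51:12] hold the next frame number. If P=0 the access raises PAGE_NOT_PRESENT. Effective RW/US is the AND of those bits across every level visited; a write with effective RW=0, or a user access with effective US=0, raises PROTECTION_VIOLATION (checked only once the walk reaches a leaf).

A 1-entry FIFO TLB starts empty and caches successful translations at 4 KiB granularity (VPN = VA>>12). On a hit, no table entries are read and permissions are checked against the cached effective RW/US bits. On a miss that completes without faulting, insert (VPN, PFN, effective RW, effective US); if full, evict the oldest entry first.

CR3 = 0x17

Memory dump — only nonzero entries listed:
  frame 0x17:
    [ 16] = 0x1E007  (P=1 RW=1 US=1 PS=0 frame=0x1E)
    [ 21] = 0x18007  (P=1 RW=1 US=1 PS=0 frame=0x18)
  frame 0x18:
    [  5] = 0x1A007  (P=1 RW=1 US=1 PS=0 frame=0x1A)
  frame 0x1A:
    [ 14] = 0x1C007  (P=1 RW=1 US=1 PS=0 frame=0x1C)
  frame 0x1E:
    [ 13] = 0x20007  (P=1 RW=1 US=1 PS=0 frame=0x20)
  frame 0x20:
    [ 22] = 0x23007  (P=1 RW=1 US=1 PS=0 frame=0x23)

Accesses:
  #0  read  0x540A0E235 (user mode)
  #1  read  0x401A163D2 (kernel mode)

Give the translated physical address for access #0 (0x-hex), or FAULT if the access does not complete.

Trace:
#0 VA=0x540A0E235 (r,user):
  [0] read 0x17 idx=21: raw=0x18007 flags P=1 W=1 U=1 S=0
  [1] read 0x18 idx=5: raw=0x1A007 flags P=1 W=1 U=1 S=0
  [2] read 0x1A idx=14: raw=0x1C007 flags P=1 W=1 U=1 S=0
  → PA=0x1C235  (3 entries read)
#1 VA=0x401A163D2 (r,kernel):
  [0] read 0x17 idx=16: raw=0x1E007 flags P=1 W=1 U=1 S=0
  [1] read 0x1E idx=13: raw=0x20007 flags P=1 W=1 U=1 S=0
  [2] read 0x20 idx=22: raw=0x23007 flags P=1 W=1 U=1 S=0
  → PA=0x233D2  (3 entries read)

Access #0 PA: 0x1C235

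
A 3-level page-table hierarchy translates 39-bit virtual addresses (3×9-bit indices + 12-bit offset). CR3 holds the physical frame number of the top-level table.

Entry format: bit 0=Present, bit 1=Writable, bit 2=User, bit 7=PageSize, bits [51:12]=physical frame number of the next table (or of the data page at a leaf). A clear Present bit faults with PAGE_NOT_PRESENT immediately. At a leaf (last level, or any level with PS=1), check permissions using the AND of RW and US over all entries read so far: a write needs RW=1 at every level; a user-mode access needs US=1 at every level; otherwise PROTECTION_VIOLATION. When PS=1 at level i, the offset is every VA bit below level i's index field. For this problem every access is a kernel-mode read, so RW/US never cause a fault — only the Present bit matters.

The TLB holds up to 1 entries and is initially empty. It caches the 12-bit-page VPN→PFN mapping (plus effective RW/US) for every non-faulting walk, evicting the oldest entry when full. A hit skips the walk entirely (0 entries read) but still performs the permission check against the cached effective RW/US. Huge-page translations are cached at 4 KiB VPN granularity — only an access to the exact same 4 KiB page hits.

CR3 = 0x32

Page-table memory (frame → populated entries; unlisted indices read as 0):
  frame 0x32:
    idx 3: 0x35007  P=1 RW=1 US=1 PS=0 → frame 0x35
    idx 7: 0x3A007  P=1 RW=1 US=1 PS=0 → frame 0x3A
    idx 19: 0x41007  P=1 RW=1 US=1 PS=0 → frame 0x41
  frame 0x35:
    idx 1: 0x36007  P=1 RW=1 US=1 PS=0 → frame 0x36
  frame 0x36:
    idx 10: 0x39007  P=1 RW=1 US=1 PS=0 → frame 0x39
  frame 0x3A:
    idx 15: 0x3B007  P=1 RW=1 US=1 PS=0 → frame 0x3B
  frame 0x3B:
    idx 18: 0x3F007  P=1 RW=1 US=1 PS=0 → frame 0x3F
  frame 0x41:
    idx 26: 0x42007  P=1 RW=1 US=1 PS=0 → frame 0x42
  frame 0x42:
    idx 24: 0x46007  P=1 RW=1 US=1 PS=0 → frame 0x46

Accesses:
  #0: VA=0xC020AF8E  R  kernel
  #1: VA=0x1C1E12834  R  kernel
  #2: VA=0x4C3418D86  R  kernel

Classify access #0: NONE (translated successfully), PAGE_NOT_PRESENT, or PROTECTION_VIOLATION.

Trace:
#0 VA=0xC020AF8E (r,kernel):
  lvl0: tbl 0x32, slot 3 ⇒ 0x35007 (P1/RW1/US1/PS0)
  lvl1: tbl 0x35, slot 1 ⇒ 0x36007 (P1/RW1/US1/PS0)
  lvl2: tbl 0x36, slot 10 ⇒ 0x39007 (P1/RW1/US1/PS0)
  → PA=0x39F8E  (3 entries read)
#1 VA=0x1C1E12834 (r,kernel):
  lvl0: tbl 0x32, slot 7 ⇒ 0x3A007 (P1/RW1/US1/PS0)
  lvl1: tbl 0x3A, slot 15 ⇒ 0x3B007 (P1/RW1/US1/PS0)
  lvl2: tbl 0x3B, slot 18 ⇒ 0x3F007 (P1/RW1/US1/PS0)
  → PA=0x3F834  (3 entries read)
#2 VA=0x4C3418D86 (r,kernel):
  lvl0: tbl 0x32, slot 19 ⇒ 0x41007 (P1/RW1/US1/PS0)
  lvl1: tbl 0x41, slot 26 ⇒ 0x42007 (P1/RW1/US1/PS0)
  lvl2: tbl 0x42, slot 24 ⇒ 0x46007 (P1/RW1/US1/PS0)
  → PA=0x46D86  (3 entries read)

Access #0 fault: NONE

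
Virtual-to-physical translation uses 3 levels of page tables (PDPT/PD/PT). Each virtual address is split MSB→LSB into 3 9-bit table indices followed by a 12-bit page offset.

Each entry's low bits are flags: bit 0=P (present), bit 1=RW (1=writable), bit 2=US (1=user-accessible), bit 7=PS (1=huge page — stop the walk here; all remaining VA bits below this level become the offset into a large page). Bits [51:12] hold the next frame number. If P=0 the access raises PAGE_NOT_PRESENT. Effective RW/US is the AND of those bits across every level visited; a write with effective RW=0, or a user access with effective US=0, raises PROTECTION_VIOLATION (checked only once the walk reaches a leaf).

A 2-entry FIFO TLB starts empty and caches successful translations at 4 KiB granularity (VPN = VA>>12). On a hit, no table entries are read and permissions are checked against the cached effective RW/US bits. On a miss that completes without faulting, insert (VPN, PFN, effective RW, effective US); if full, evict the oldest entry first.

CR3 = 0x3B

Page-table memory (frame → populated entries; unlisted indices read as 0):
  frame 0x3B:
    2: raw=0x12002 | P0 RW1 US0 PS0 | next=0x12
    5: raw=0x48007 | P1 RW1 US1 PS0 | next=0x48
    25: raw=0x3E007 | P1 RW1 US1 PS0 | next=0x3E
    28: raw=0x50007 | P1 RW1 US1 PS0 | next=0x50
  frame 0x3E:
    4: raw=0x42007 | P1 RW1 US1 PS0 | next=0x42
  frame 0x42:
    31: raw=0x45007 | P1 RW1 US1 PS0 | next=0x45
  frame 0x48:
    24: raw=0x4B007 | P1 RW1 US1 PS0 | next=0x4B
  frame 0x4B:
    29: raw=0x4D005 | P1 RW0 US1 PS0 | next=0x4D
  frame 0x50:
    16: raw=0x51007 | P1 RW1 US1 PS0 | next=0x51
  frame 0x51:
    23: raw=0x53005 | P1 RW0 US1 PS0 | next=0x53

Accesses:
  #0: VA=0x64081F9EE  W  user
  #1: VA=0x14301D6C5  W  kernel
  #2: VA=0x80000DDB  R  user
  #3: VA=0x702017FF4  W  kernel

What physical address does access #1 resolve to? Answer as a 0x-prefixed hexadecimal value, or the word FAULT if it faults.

Per-access translation:
#0 VA=0x64081F9EE (w,user):
  lvl0: tbl 0x3B, slot 25 ⇒ 0x3E007 (P1/RW1/US1/PS0)
  lvl1: tbl 0x3E, slot 4 ⇒ 0x42007 (P1/RW1/US1/PS0)
  lvl2: tbl 0x42, slot 31 ⇒ 0x45007 (P1/RW1/US1/PS0)
  ✓ 0x459EE  — 3 lookups
#1 VA=0x14301D6C5 (w,kernel):
  lvl0: tbl 0x3B, slot 5 ⇒ 0x48007 (P1/RW1/US1/PS0)
  lvl1: tbl 0x48, slot 24 ⇒ 0x4B007 (P1/RW1/US1/PS0)
  lvl2: tbl 0x4B, slot 29 ⇒ 0x4D005 (P1/RW0/US1/PS0)
  ⇒ fault: PROTECTION_VIOLATION  — 3 lookups
#2 VA=0x80000DDB (r,user):
  lvl0: tbl 0x3B, slot 2 ⇒ 0x12002 (P0/RW1/US0/PS0)
  ⇒ fault: PAGE_NOT_PRESENT  — 1 lookups
#3 VA=0x702017FF4 (w,kernel):
  lvl0: tbl 0x3B, slot 28 ⇒ 0x50007 (P1/RW1/US1/PS0)
  lvl1: tbl 0x50, slot 16 ⇒ 0x51007 (P1/RW1/US1/PS0)
  lvl2: tbl 0x51, slot 23 ⇒ 0x53005 (P1/RW0/US1/PS0)
  ⇒ fault: PROTECTION_VIOLATION  — 3 lookups

Access #1 PA: FAULT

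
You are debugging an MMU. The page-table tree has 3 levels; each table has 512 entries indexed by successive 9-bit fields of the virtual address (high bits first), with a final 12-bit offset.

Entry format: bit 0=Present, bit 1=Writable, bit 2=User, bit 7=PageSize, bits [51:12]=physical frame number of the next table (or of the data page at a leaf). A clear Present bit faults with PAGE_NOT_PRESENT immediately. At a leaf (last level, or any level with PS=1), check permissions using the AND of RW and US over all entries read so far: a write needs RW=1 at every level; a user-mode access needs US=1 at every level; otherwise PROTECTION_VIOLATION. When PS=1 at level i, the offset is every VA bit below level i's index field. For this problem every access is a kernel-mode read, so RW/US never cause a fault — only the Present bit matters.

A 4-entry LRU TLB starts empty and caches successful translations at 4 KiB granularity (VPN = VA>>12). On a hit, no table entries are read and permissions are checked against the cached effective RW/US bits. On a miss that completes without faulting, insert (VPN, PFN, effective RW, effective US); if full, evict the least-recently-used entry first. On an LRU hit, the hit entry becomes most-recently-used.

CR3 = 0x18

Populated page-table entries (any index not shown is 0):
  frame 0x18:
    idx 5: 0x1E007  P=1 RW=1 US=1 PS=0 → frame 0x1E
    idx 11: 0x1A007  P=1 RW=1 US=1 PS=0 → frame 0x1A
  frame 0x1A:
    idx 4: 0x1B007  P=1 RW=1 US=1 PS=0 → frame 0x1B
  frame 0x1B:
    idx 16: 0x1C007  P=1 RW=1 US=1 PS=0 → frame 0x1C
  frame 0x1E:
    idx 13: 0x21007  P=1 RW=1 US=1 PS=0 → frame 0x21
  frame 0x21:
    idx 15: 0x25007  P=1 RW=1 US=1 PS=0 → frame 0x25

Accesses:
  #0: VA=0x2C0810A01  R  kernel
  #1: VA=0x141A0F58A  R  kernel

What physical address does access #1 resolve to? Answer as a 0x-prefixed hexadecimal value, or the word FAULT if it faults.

Walk each access:
#0 VA=0x2C0810A01 (r,kernel):
  lvl0: tbl 0x18, slot 11 ⇒ 0x1A007 (P1/RW1/US1/PS0)
  lvl1: tbl 0x1A, slot 4 ⇒ 0x1B007 (P1/RW1/US1/PS0)
  lvl2: tbl 0x1B, slot 16 ⇒ 0x1C007 (P1/RW1/US1/PS0)
  ✓ 0x1CA01  — 3 lookups
#1 VA=0x141A0F58A (r,kernel):
  lvl0: tbl 0x18, slot 5 ⇒ 0x1E007 (P1/RW1/US1/PS0)
  lvl1: tbl 0x1E, slot 13 ⇒ 0x21007 (P1/RW1/US1/PS0)
  lvl2: tbl 0x21, slot 15 ⇒ 0x25007 (P1/RW1/US1/PS0)
  ✓ 0x2558A  — 3 lookups

Access #1 PA: 0x2558A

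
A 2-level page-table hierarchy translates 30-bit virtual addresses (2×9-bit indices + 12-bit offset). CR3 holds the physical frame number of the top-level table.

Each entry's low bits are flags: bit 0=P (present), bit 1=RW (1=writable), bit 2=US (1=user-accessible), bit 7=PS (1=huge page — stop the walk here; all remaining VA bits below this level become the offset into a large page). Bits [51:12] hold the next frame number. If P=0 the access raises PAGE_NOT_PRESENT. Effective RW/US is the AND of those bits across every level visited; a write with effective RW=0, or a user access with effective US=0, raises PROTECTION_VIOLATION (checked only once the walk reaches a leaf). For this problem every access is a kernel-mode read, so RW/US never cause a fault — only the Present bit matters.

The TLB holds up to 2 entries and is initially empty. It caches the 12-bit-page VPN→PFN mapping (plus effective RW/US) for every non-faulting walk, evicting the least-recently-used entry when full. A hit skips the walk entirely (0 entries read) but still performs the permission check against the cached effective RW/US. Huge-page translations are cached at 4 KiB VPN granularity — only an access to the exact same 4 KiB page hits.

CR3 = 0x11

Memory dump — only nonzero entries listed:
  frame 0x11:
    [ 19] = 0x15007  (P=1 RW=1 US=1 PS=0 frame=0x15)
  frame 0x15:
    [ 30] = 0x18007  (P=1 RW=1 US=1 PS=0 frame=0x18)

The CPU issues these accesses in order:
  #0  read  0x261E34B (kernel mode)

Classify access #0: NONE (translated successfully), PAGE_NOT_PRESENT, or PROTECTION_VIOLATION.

Per-access translation:
#0 VA=0x261E34B (r,kernel):
  lvl0: tbl 0x11, slot 19 ⇒ 0x15007 (P1/RW1/US1/PS0)
  lvl1: tbl 0x15, slot 30 ⇒ 0x18007 (P1/RW1/US1/PS0)
  → PA=0x1834B  (2 entries read)

Access #0 fault: NONE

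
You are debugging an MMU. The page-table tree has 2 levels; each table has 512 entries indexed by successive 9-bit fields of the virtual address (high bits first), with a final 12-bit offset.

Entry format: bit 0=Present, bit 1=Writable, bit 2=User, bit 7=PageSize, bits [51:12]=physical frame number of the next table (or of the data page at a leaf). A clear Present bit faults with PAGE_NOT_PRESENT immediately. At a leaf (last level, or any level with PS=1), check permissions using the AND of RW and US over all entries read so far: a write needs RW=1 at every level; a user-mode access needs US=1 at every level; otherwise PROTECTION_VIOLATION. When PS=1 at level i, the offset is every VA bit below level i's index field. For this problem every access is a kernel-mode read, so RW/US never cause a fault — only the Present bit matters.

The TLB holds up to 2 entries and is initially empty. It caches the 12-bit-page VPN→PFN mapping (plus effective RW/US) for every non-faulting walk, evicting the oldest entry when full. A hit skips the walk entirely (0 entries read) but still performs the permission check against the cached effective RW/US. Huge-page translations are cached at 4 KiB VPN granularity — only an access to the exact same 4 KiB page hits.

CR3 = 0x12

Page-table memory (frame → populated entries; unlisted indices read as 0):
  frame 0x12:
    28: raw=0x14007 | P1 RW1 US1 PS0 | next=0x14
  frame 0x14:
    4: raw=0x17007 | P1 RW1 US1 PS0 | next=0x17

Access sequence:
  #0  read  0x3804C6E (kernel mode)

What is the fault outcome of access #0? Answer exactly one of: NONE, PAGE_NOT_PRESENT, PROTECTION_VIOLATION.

Per-access translation:
#0 VA=0x3804C6E (r,kernel):
  lvl0: tbl 0x12, slot 28 ⇒ 0x14007 (P1/RW1/US1/PS0)
  lvl1: tbl 0x14, slot 4 ⇒ 0x17007 (P1/RW1/US1/PS0)
  ⇒ phys 0x17C6E  [2 reads]

Access #0 fault: NONE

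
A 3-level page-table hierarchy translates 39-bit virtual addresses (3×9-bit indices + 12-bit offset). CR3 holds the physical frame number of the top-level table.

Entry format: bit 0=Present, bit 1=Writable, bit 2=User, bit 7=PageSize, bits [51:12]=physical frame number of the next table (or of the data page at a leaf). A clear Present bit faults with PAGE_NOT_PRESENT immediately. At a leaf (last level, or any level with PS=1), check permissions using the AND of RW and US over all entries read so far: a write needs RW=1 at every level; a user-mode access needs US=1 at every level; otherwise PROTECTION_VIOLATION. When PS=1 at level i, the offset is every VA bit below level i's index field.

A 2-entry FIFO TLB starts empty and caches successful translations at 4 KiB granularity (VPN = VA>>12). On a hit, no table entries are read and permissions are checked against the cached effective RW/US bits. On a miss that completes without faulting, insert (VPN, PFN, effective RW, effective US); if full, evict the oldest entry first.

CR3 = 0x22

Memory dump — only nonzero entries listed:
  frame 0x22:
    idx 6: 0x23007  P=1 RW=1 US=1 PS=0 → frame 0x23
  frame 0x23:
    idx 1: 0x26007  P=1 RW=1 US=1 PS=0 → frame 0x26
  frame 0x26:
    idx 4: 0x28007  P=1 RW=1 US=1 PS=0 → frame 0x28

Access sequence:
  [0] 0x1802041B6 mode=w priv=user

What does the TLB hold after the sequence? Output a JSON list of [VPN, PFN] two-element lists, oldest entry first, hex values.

Trace:
#0 VA=0x1802041B6 (w,user):
  [0] read 0x22 idx=6: raw=0x23007 flags P=1 W=1 U=1 S=0
  [1] read 0x23 idx=1: raw=0x26007 flags P=1 W=1 U=1 S=0
  [2] read 0x26 idx=4: raw=0x28007 flags P=1 W=1 U=1 S=0
  ✓ 0x281B6  — 3 lookups

TLB: [["0x180204", "0x28"]]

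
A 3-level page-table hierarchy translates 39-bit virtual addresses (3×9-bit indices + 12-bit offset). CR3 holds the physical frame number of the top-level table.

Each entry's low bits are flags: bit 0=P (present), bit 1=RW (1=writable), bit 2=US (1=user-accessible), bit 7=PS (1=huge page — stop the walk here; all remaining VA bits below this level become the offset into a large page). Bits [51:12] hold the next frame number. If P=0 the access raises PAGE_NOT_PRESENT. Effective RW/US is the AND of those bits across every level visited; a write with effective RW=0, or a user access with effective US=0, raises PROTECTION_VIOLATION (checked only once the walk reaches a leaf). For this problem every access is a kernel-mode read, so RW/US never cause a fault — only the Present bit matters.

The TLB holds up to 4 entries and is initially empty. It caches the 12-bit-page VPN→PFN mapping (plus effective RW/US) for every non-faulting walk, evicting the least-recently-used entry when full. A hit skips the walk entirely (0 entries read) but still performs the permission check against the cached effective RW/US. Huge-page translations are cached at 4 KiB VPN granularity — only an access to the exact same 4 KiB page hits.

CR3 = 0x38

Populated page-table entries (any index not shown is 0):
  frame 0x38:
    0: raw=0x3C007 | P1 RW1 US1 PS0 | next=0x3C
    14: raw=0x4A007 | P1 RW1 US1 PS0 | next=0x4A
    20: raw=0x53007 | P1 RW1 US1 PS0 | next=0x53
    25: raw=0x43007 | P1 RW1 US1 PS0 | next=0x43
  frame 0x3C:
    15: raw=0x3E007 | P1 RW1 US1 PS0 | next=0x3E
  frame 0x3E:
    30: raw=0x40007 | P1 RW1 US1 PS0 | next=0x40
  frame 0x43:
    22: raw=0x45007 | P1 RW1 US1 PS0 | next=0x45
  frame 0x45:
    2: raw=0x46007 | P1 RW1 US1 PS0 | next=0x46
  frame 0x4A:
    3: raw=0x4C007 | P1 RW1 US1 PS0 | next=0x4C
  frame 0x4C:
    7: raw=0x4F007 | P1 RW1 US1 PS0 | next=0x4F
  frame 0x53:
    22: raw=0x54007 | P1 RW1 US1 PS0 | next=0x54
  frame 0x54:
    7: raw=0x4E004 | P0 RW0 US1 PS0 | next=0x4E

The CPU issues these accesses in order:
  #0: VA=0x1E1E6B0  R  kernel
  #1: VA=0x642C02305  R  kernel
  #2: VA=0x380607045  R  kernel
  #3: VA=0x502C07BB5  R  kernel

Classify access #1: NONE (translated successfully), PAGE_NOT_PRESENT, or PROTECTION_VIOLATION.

Walk each access:
#0 VA=0x1E1E6B0 (r,kernel):
  [0] read 0x38 idx=0: raw=0x3C007 flags P=1 W=1 U=1 S=0
  [1] read 0x3C idx=15: raw=0x3E007 flags P=1 W=1 U=1 S=0
  [2] read 0x3E idx=30: raw=0x40007 flags P=1 W=1 U=1 S=0
  ⇒ phys 0x406B0  [3 reads]
#1 VA=0x642C02305 (r,kernel):
  [0] read 0x38 idx=25: raw=0x43007 flags P=1 W=1 U=1 S=0
  [1] read 0x43 idx=22: raw=0x45007 flags P=1 W=1 U=1 S=0
  [2] read 0x45 idx=2: raw=0x46007 flags P=1 W=1 U=1 S=0
  ⇒ phys 0x46305  [3 reads]
#2 VA=0x380607045 (r,kernel):
  [0] read 0x38 idx=14: raw=0x4A007 flags P=1 W=1 U=1 S=0
  [1] read 0x4A idx=3: raw=0x4C007 flags P=1 W=1 U=1 S=0
  [2] read 0x4C idx=7: raw=0x4F007 flags P=1 W=1 U=1 S=0
  ⇒ phys 0x4F045  [3 reads]
#3 VA=0x502C07BB5 (r,kernel):
  [0] read 0x38 idx=20: raw=0x53007 flags P=1 W=1 U=1 S=0
  [1] read 0x53 idx=22: raw=0x54007 flags P=1 W=1 U=1 S=0
  [2] read 0x54 idx=7: raw=0x4E004 flags P=0 W=0 U=1 S=0
  → PAGE_NOT_PRESENT  (3 entries read)

Access #1 fault: NONE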